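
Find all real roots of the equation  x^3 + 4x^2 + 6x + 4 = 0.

Possible rational roots are divisors of 4. Testing x = -2 gives 0, so (x + 2) is a factor.
Divide: x^3 + 4x^2 + 6x + 4 = (x + 2)(x^2 + 2x + 2).
The quadratic x^2 + 2x + 2 has discriminant -4 < 0, so no further real roots.

x = -2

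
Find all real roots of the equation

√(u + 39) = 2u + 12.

u = -3

Square both sides: u + 39 = (2u + 12)².
Expand and rearrange: 4u² + 47u + 105 = 0.
Solving gives u = -3 or u = -8.75.
Check each candidate in the original equation:
  u = -3: √(36) = 6, while 2u + 12 = 6 — valid.
  u = -8.75: √(30.25) = 5.5, while 2u + 12 = -5.5 — extraneous.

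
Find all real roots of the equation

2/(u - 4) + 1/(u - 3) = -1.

u = 0.5858 or u = 3.4142

Multiply both sides by (u - 4)(u - 3):
2(u - 3) + (u - 4) = -(u - 4)(u - 3).
Expand and collect terms: -u^2 + 4u - 2 = 0.
By the quadratic formula, u = (-4 +/- sqrt(8)) / -2, so u ~= 0.5858 or u ~= 3.4142.
Neither value makes a denominator zero (u != 4, u != 3), so both are valid.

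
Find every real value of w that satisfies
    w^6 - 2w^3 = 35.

w = -1.71 or w = 1.9129

Let u = w^3. The equation becomes u^2 - 2u - 35 = 0.
Factor: (u - 7)(u + 5) = 0, so u = 7 or u = -5.
w^3 = 7 gives w = (7)^(1/3) ~= 1.9129.
w^3 = -5 gives w = -(5)^(1/3) ~= -1.71.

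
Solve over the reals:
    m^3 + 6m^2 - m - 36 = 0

m = -4.1623 or m = -4 or m = 2.1623

Possible rational roots are divisors of -36. Testing m = -4 gives 0, so (m + 4) is a factor.
Divide: m^3 + 6m^2 - m - 36 = (m + 4)(m^2 + 2m - 9).
Apply the quadratic formula to m^2 + 2m - 9 = 0: m = (-2 +/- sqrt(40))/2, i.e. m ~= 2.1623 or m ~= -4.1623.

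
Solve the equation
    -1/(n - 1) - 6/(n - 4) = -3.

n = 1.1946 or n = 6.1387

Multiply both sides by (n - 1)(n - 4):
-(n - 4) - 6(n - 1) = -3(n - 1)(n - 4).
Expand and collect terms: -3n² + 22n - 22 = 0.
By the quadratic formula, n = (-22 ± √220) / -6, so n ≈ 1.1946 or n ≈ 6.1387.
Neither value makes a denominator zero (n ≠ 1, n ≠ 4), so both are valid.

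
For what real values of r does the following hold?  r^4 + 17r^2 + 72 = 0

Let u = r^2. The equation becomes u^2 + 17u + 72 = 0.
Factor: (u + 9)(u + 8) = 0, so u = -9 or u = -8.
r^2 = -9 < 0 has no real solution.
r^2 = -8 < 0 has no real solution.

No real solutions.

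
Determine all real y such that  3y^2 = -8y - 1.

Rearrange to standard form: 3y^2 + 8y + 1 = 0.
Discriminant: (8)^2 - 4*3*1 = 52.
Quadratic formula: y = (-8 +/- sqrt(52)) / 6.
So y = -4/3 + sqrt(13)/3 ~= -0.1315 or y = -4/3 - sqrt(13)/3 ~= -2.5352.

y = -2.5352 or y = -0.1315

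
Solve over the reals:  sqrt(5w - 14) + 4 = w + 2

Isolate the radical: sqrt(5w - 14) = w - 2.
Square both sides: 5w - 14 = (w - 2)^2.
Expand and rearrange: w^2 - 9w + 18 = 0.
Solving gives w = 6 or w = 3.
Check each candidate in the original equation:
  w = 6: sqrt(16) = 4, while w - 2 = 4 — valid.
  w = 3: sqrt(1) = 1, while w - 2 = 1 — valid.

w = 3 or w = 6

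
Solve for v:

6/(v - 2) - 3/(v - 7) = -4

v = 0.6586 or v = 7.5914

Multiply both sides by (v - 2)(v - 7):
6(v - 7) - 3(v - 2) = -4(v - 2)(v - 7).
Expand and collect terms: -4v² + 33v - 20 = 0.
By the quadratic formula, v = (-33 ± √769) / -8, so v ≈ 0.6586 or v ≈ 7.5914.
Neither value makes a denominator zero (v ≠ 2, v ≠ 7), so both are valid.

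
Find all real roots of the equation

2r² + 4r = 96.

Bring every term to one side: 2r² + 4r - 96 = 0.
Factor: 2(r + 8)(r - 6) = 0.
So r = -8 or r = 6.

r = -8 or r = 6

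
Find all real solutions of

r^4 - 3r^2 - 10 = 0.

Let u = r^2. The equation becomes u^2 - 3u - 10 = 0.
Factor: (u - 5)(u + 2) = 0, so u = 5 or u = -2.
r^2 = 5 gives r = +/-sqrt(5) ~= +/-2.2361.
r^2 = -2 < 0 has no real solution.

r = -2.2361 or r = 2.2361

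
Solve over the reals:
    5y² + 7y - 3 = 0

Discriminant: (7)² − 4·5·(-3) = 109.
Quadratic formula: y = (-7 ± √109) / 10.
So y = -7/10 + √(109)/10 ≈ 0.344 or y = -√(109)/10 - 7/10 ≈ -1.744.

y = -1.744 or y = 0.344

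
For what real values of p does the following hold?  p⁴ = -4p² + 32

Let u = p². The equation becomes u² + 4u - 32 = 0.
Factor: (u - 4)(u + 8) = 0, so u = 4 or u = -8.
p² = 4 gives p = ±2.
p² = -8 < 0 has no real solution.

p = -2 or p = 2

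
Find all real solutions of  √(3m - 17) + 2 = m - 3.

m = 6 or m = 7

Isolate the radical: √(3m - 17) = m - 5.
Square both sides: 3m - 17 = (m - 5)².
Expand and rearrange: m² - 13m + 42 = 0.
Solving gives m = 7 or m = 6.
Check each candidate in the original equation:
  m = 7: √(4) = 2, while m - 5 = 2 — valid.
  m = 6: √(1) = 1, while m - 5 = 1 — valid.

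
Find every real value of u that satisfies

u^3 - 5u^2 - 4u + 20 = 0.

u = -2 or u = 2 or u = 5

Possible rational roots are divisors of 20. Testing u = 5 gives 0, so (u - 5) is a factor.
Divide: u^3 - 5u^2 - 4u + 20 = (u - 5)(u^2 - 4).
Factor the quadratic: u = 2 or u = -2.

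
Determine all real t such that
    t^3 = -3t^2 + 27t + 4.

t = -6.8541 or t = -0.1459 or t = 4

Rearrange: t^3 + 3t^2 - 27t - 4 = 0.
Possible rational roots are divisors of -4. Testing t = 4 gives 0, so (t - 4) is a factor.
Divide: t^3 + 3t^2 - 27t - 4 = (t - 4)(t^2 + 7t + 1).
Apply the quadratic formula to t^2 + 7t + 1 = 0: t = (-7 +/- sqrt(45))/2, i.e. t ~= -0.1459 or t ~= -6.8541.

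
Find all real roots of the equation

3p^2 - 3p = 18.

Bring every term to one side: 3p^2 - 3p - 18 = 0.
Factor: 3(p + 2)(p - 3) = 0.
So p = -2 or p = 3.

p = -2 or p = 3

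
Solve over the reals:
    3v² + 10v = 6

v = -3.8525 or v = 0.5191

Rearrange to standard form: 3v² + 10v - 6 = 0.
Discriminant: (10)² − 4·3·(-6) = 172.
Quadratic formula: v = (-10 ± √172) / 6.
So v = -5/3 + √(43)/3 ≈ 0.5191 or v = -√(43)/3 - 5/3 ≈ -3.8525.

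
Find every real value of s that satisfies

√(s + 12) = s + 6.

s = -3

Square both sides: s + 12 = (s + 6)².
Expand and rearrange: s² + 11s + 24 = 0.
Solving gives s = -3 or s = -8.
Check each candidate in the original equation:
  s = -3: √(9) = 3, while s + 6 = 3 — valid.
  s = -8: √(4) = 2, while s + 6 = -2 — extraneous.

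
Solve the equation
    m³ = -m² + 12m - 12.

m = -4.3723 or m = 1.3723 or m = 2

Rearrange: m³ + m² - 12m + 12 = 0.
Possible rational roots are divisors of 12. Testing m = 2 gives 0, so (m - 2) is a factor.
Divide: m³ + m² - 12m + 12 = (m - 2)(m² + 3m - 6).
Apply the quadratic formula to m² + 3m - 6 = 0: m = (-3 ± √33)/2, i.e. m ≈ 1.3723 or m ≈ -4.3723.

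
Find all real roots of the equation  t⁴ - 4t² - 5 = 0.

Let u = t². The equation becomes u² - 4u - 5 = 0.
Factor: (u - 5)(u + 1) = 0, so u = 5 or u = -1.
t² = 5 gives t = ±√(5) ≈ ±2.2361.
t² = -1 < 0 has no real solution.

t = -2.2361 or t = 2.2361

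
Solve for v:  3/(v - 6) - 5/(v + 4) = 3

v = -5.5337 or v = 6.867

Multiply both sides by (v - 6)(v + 4):
3(v + 4) - 5(v - 6) = 3(v - 6)(v + 4).
Expand and collect terms: 3v² - 4v - 114 = 0.
By the quadratic formula, v = (4 ± √1384) / 6, so v ≈ 6.867 or v ≈ -5.5337.
Neither value makes a denominator zero (v ≠ 6, v ≠ -4), so both are valid.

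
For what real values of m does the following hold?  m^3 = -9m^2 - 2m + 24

m = -8.4244 or m = -2 or m = 1.4244

Rearrange: m^3 + 9m^2 + 2m - 24 = 0.
Possible rational roots are divisors of -24. Testing m = -2 gives 0, so (m + 2) is a factor.
Divide: m^3 + 9m^2 + 2m - 24 = (m + 2)(m^2 + 7m - 12).
Apply the quadratic formula to m^2 + 7m - 12 = 0: m = (-7 +/- sqrt(97))/2, i.e. m ~= 1.4244 or m ~= -8.4244.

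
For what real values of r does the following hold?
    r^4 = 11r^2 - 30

Let u = r^2. The equation becomes u^2 - 11u + 30 = 0.
Factor: (u - 5)(u - 6) = 0, so u = 5 or u = 6.
r^2 = 5 gives r = +/-sqrt(5) ~= +/-2.2361.
r^2 = 6 gives r = +/-sqrt(6) ~= +/-2.4495.

r = -2.4495 or r = -2.2361 or r = 2.2361 or r = 2.4495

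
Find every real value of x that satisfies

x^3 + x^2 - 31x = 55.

Rearrange: x^3 + x^2 - 31x - 55 = 0.
Possible rational roots are divisors of -55. Testing x = -5 gives 0, so (x + 5) is a factor.
Divide: x^3 + x^2 - 31x - 55 = (x + 5)(x^2 - 4x - 11).
Apply the quadratic formula to x^2 - 4x - 11 = 0: x = (4 +/- sqrt(60))/2, i.e. x ~= 5.873 or x ~= -1.873.

x = -5 or x = -1.873 or x = 5.873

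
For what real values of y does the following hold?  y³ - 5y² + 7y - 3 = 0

Possible rational roots are divisors of -3. Testing y = 3 gives 0, so (y - 3) is a factor.
Divide: y³ - 5y² + 7y - 3 = (y - 3)(y² - 2y + 1).
The quadratic has the repeated root y = 1.

y = 1 or y = 3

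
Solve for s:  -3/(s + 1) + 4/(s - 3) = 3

s = -1.782 or s = 4.1153

Multiply both sides by (s + 1)(s - 3):
-3(s - 3) + 4(s + 1) = 3(s + 1)(s - 3).
Expand and collect terms: 3s² - 7s - 22 = 0.
By the quadratic formula, s = (7 ± √313) / 6, so s ≈ 4.1153 or s ≈ -1.782.
Neither value makes a denominator zero (s ≠ -1, s ≠ 3), so both are valid.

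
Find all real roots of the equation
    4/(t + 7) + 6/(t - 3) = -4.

t = -8.1554 or t = 1.6554

Multiply both sides by (t + 7)(t - 3):
4(t - 3) + 6(t + 7) = -4(t + 7)(t - 3).
Expand and collect terms: -4t^2 - 26t + 54 = 0.
By the quadratic formula, t = (26 +/- sqrt(1540)) / -8, so t ~= -8.1554 or t ~= 1.6554.
Neither value makes a denominator zero (t != -7, t != 3), so both are valid.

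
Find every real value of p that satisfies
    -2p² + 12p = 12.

p = 1.2679 or p = 4.7321

Rearrange to standard form: -2p² + 12p - 12 = 0.
Discriminant: (12)² − 4·(-2)·(-12) = 48.
Quadratic formula: p = (-12 ± √48) / (-4).
So p = 3 - √(3) ≈ 1.2679 or p = √(3) + 3 ≈ 4.7321.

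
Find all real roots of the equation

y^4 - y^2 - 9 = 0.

Let u = y^2. The equation becomes u^2 - u - 9 = 0.
By the quadratic formula, u = 1/2 + sqrt(37)/2 or u = 1/2 - sqrt(37)/2.
y^2 = 1/2 + sqrt(37)/2 gives y = +/-sqrt(1/2 + sqrt(37)/2) ~= +/-1.8819.
y^2 = 1/2 - sqrt(37)/2 < 0 has no real solution.

y = -1.8819 or y = 1.8819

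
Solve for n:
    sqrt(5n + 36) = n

Square both sides: 5n + 36 = (n)^2.
Expand and rearrange: n^2 - 5n - 36 = 0.
Solving gives n = 9 or n = -4.
Check each candidate in the original equation:
  n = 9: sqrt(81) = 9, while n = 9 — valid.
  n = -4: sqrt(16) = 4, while n = -4 — extraneous.

n = 9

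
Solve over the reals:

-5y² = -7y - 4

Rearrange to standard form: -5y² + 7y + 4 = 0.
Discriminant: (7)² − 4·(-5)·4 = 129.
Quadratic formula: y = (-7 ± √129) / (-10).
So y = 7/10 - √(129)/10 ≈ -0.4358 or y = 7/10 + √(129)/10 ≈ 1.8358.

y = -0.4358 or y = 1.8358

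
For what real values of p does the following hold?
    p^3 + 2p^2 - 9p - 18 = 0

Possible rational roots are divisors of -18. Testing p = -2 gives 0, so (p + 2) is a factor.
Divide: p^3 + 2p^2 - 9p - 18 = (p + 2)(p^2 - 9).
Factor the quadratic: p = 3 or p = -3.

p = -3 or p = -2 or p = 3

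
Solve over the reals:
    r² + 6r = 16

r = -8 or r = 2

Bring every term to one side: r² + 6r - 16 = 0.
Factor: (r + 8)(r - 2) = 0.
So r = -8 or r = 2.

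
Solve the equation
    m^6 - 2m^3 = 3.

Let u = m^3. The equation becomes u^2 - 2u - 3 = 0.
Factor: (u + 1)(u - 3) = 0, so u = -1 or u = 3.
m^3 = -1 gives m = -1.
m^3 = 3 gives m = (3)^(1/3) ~= 1.4422.

m = -1 or m = 1.4422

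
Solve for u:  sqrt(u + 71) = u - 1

u = 10

Square both sides: u + 71 = (u - 1)^2.
Expand and rearrange: u^2 - 3u - 70 = 0.
Solving gives u = 10 or u = -7.
Check each candidate in the original equation:
  u = 10: sqrt(81) = 9, while u - 1 = 9 — valid.
  u = -7: sqrt(64) = 8, while u - 1 = -8 — extraneous.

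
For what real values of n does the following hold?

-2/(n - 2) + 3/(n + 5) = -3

Multiply both sides by (n - 2)(n + 5):
-2(n + 5) + 3(n - 2) = -3(n - 2)(n + 5).
Expand and collect terms: -3n^2 - 10n + 46 = 0.
By the quadratic formula, n = (10 +/- sqrt(652)) / -6, so n ~= -5.9224 or n ~= 2.589.
Neither value makes a denominator zero (n != 2, n != -5), so both are valid.

n = -5.9224 or n = 2.589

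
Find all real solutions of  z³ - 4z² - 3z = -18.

Rearrange: z³ - 4z² - 3z + 18 = 0.
Possible rational roots are divisors of 18. Testing z = -2 gives 0, so (z + 2) is a factor.
Divide: z³ - 4z² - 3z + 18 = (z + 2)(z² - 6z + 9).
The quadratic has the repeated root z = 3.

z = -2 or z = 3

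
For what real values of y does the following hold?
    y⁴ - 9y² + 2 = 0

Let u = y². The equation becomes u² - 9u + 2 = 0.
By the quadratic formula, u = √(73)/2 + 9/2 or u = 9/2 - √(73)/2.
y² = √(73)/2 + 9/2 gives y = ±√(√(73)/2 + 9/2) ≈ ±2.9618.
y² = 9/2 - √(73)/2 gives y = ±√(9/2 - √(73)/2) ≈ ±0.4775.

y = -2.9618 or y = -0.4775 or y = 0.4775 or y = 2.9618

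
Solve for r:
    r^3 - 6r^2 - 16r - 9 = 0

r = -1.1098 or r = -1 or r = 8.1098

Possible rational roots are divisors of -9. Testing r = -1 gives 0, so (r + 1) is a factor.
Divide: r^3 - 6r^2 - 16r - 9 = (r + 1)(r^2 - 7r - 9).
Apply the quadratic formula to r^2 - 7r - 9 = 0: r = (7 +/- sqrt(85))/2, i.e. r ~= 8.1098 or r ~= -1.1098.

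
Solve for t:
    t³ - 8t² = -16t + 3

t = 0.2087 or t = 3 or t = 4.7913

Rearrange: t³ - 8t² + 16t - 3 = 0.
Possible rational roots are divisors of -3. Testing t = 3 gives 0, so (t - 3) is a factor.
Divide: t³ - 8t² + 16t - 3 = (t - 3)(t² - 5t + 1).
Apply the quadratic formula to t² - 5t + 1 = 0: t = (5 ± √21)/2, i.e. t ≈ 4.7913 or t ≈ 0.2087.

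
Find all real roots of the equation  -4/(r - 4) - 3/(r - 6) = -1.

r = 5 or r = 12

Multiply both sides by (r - 4)(r - 6):
-4(r - 6) - 3(r - 4) = -(r - 4)(r - 6).
Expand and collect terms: -r^2 + 17r - 60 = 0.
Factor or apply the quadratic formula: r = 5 or r = 12.
Neither value makes a denominator zero (r != 4, r != 6), so both are valid.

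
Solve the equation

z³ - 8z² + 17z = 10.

Rearrange: z³ - 8z² + 17z - 10 = 0.
Possible rational roots are divisors of -10. Testing z = 1 gives 0, so (z - 1) is a factor.
Divide: z³ - 8z² + 17z - 10 = (z - 1)(z² - 7z + 10).
Factor the quadratic: z = 5 or z = 2.

z = 1 or z = 2 or z = 5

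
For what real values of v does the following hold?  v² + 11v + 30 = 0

Factor: (v + 6)(v + 5) = 0.
So v = -6 or v = -5.

v = -6 or v = -5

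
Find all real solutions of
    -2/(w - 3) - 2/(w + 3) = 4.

w = -3.5414 or w = 2.5414

Multiply both sides by (w - 3)(w + 3):
-2(w + 3) - 2(w - 3) = 4(w - 3)(w + 3).
Expand and collect terms: 4w² + 4w - 36 = 0.
By the quadratic formula, w = (-4 ± √592) / 8, so w ≈ 2.5414 or w ≈ -3.5414.
Neither value makes a denominator zero (w ≠ 3, w ≠ -3), so both are valid.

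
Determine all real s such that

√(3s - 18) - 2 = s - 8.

Isolate the radical: √(3s - 18) = s - 6.
Square both sides: 3s - 18 = (s - 6)².
Expand and rearrange: s² - 15s + 54 = 0.
Solving gives s = 9 or s = 6.
Check each candidate in the original equation:
  s = 9: √(9) = 3, while s - 6 = 3 — valid.
  s = 6: √(0) = 0, while s - 6 = 0 — valid.

s = 6 or s = 9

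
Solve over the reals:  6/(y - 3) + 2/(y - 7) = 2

Multiply both sides by (y - 3)(y - 7):
6(y - 7) + 2(y - 3) = 2(y - 3)(y - 7).
Expand and collect terms: 2y² - 28y + 90 = 0.
Factor or apply the quadratic formula: y = 9 or y = 5.
Neither value makes a denominator zero (y ≠ 3, y ≠ 7), so both are valid.

y = 5 or y = 9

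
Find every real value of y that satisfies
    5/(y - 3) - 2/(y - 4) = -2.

Multiply both sides by (y - 3)(y - 4):
5(y - 4) - 2(y - 3) = -2(y - 3)(y - 4).
Expand and collect terms: -2y^2 + 11y - 10 = 0.
By the quadratic formula, y = (-11 +/- sqrt(41)) / -4, so y ~= 1.1492 or y ~= 4.3508.
Neither value makes a denominator zero (y != 3, y != 4), so both are valid.

y = 1.1492 or y = 4.3508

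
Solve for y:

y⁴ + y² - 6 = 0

y = -1.4142 or y = 1.4142

Let u = y². The equation becomes u² + u - 6 = 0.
Factor: (u + 3)(u - 2) = 0, so u = -3 or u = 2.
y² = -3 < 0 has no real solution.
y² = 2 gives y = ±√(2) ≈ ±1.4142.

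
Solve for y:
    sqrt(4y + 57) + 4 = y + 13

y = -2

Isolate the radical: sqrt(4y + 57) = y + 9.
Square both sides: 4y + 57 = (y + 9)^2.
Expand and rearrange: y^2 + 14y + 24 = 0.
Solving gives y = -2 or y = -12.
Check each candidate in the original equation:
  y = -2: sqrt(49) = 7, while y + 9 = 7 — valid.
  y = -12: sqrt(9) = 3, while y + 9 = -3 — extraneous.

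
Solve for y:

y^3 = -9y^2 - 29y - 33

y = -3

Rearrange: y^3 + 9y^2 + 29y + 33 = 0.
Possible rational roots are divisors of 33. Testing y = -3 gives 0, so (y + 3) is a factor.
Divide: y^3 + 9y^2 + 29y + 33 = (y + 3)(y^2 + 6y + 11).
The quadratic y^2 + 6y + 11 has discriminant -8 < 0, so no further real roots.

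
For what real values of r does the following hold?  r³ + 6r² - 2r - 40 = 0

Possible rational roots are divisors of -40. Testing r = -4 gives 0, so (r + 4) is a factor.
Divide: r³ + 6r² - 2r - 40 = (r + 4)(r² + 2r - 10).
Apply the quadratic formula to r² + 2r - 10 = 0: r = (-2 ± √44)/2, i.e. r ≈ 2.3166 or r ≈ -4.3166.

r = -4.3166 or r = -4 or r = 2.3166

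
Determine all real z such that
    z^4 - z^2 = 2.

Let u = z^2. The equation becomes u^2 - u - 2 = 0.
Factor: (u + 1)(u - 2) = 0, so u = -1 or u = 2.
z^2 = -1 < 0 has no real solution.
z^2 = 2 gives z = +/-sqrt(2) ~= +/-1.4142.

z = -1.4142 or z = 1.4142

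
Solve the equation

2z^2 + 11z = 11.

Rearrange to standard form: 2z^2 + 11z - 11 = 0.
Discriminant: (11)^2 - 4*2*(-11) = 209.
Quadratic formula: z = (-11 +/- sqrt(209)) / 4.
So z = -11/4 + sqrt(209)/4 ~= 0.8642 or z = -sqrt(209)/4 - 11/4 ~= -6.3642.

z = -6.3642 or z = 0.8642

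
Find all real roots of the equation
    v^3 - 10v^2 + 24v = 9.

Rearrange: v^3 - 10v^2 + 24v - 9 = 0.
Possible rational roots are divisors of -9. Testing v = 3 gives 0, so (v - 3) is a factor.
Divide: v^3 - 10v^2 + 24v - 9 = (v - 3)(v^2 - 7v + 3).
Apply the quadratic formula to v^2 - 7v + 3 = 0: v = (7 +/- sqrt(37))/2, i.e. v ~= 6.5414 or v ~= 0.4586.

v = 0.4586 or v = 3 or v = 6.5414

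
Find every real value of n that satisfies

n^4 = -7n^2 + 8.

Let u = n^2. The equation becomes u^2 + 7u - 8 = 0.
Factor: (u - 1)(u + 8) = 0, so u = 1 or u = -8.
n^2 = 1 gives n = +/-1.
n^2 = -8 < 0 has no real solution.

n = -1 or n = 1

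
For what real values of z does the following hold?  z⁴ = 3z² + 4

z = -2 or z = 2

Let u = z². The equation becomes u² - 3u - 4 = 0.
Factor: (u - 4)(u + 1) = 0, so u = 4 or u = -1.
z² = 4 gives z = ±2.
z² = -1 < 0 has no real solution.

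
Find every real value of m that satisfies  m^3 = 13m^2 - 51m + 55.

m = 1.7639 or m = 5 or m = 6.2361

Rearrange: m^3 - 13m^2 + 51m - 55 = 0.
Possible rational roots are divisors of -55. Testing m = 5 gives 0, so (m - 5) is a factor.
Divide: m^3 - 13m^2 + 51m - 55 = (m - 5)(m^2 - 8m + 11).
Apply the quadratic formula to m^2 - 8m + 11 = 0: m = (8 +/- sqrt(20))/2, i.e. m ~= 6.2361 or m ~= 1.7639.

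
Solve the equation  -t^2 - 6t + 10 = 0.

Discriminant: (-6)^2 - 4*(-1)*10 = 76.
Quadratic formula: t = (6 +/- sqrt(76)) / (-2).
So t = -sqrt(19) - 3 ~= -7.3589 or t = -3 + sqrt(19) ~= 1.3589.

t = -7.3589 or t = 1.3589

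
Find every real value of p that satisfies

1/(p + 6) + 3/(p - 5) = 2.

Multiply both sides by (p + 6)(p - 5):
(p - 5) + 3(p + 6) = 2(p + 6)(p - 5).
Expand and collect terms: 2p^2 - 2p - 73 = 0.
By the quadratic formula, p = (2 +/- sqrt(588)) / 4, so p ~= 6.5622 or p ~= -5.5622.
Neither value makes a denominator zero (p != -6, p != 5), so both are valid.

p = -5.5622 or p = 6.5622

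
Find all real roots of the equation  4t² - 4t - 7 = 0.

Discriminant: (-4)² − 4·4·(-7) = 128.
Quadratic formula: t = (4 ± √128) / 8.
So t = 1/2 + √(2) ≈ 1.9142 or t = 1/2 - √(2) ≈ -0.9142.

t = -0.9142 or t = 1.9142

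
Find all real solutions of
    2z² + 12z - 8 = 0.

z = -6.6056 or z = 0.6056

Discriminant: (12)² − 4·2·(-8) = 208.
Quadratic formula: z = (-12 ± √208) / 4.
So z = -3 + √(13) ≈ 0.6056 or z = -√(13) - 3 ≈ -6.6056.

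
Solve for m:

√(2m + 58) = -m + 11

Square both sides: 2m + 58 = (-m + 11)².
Expand and rearrange: m² - 24m + 63 = 0.
Solving gives m = 21 or m = 3.
Check each candidate in the original equation:
  m = 21: √(100) = 10, while -m + 11 = -10 — extraneous.
  m = 3: √(64) = 8, while -m + 11 = 8 — valid.

m = 3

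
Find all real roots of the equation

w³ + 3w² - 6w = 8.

Rearrange: w³ + 3w² - 6w - 8 = 0.
Possible rational roots are divisors of -8. Testing w = -1 gives 0, so (w + 1) is a factor.
Divide: w³ + 3w² - 6w - 8 = (w + 1)(w² + 2w - 8).
Factor the quadratic: w = 2 or w = -4.

w = -4 or w = -1 or w = 2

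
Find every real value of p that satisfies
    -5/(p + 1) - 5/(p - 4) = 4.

Multiply both sides by (p + 1)(p - 4):
-5(p - 4) - 5(p + 1) = 4(p + 1)(p - 4).
Expand and collect terms: 4p² - 2p - 31 = 0.
By the quadratic formula, p = (2 ± √500) / 8, so p ≈ 3.0451 or p ≈ -2.5451.
Neither value makes a denominator zero (p ≠ -1, p ≠ 4), so both are valid.

p = -2.5451 or p = 3.0451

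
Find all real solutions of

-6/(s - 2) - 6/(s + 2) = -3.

s = -0.8284 or s = 4.8284

Multiply both sides by (s - 2)(s + 2):
-6(s + 2) - 6(s - 2) = -3(s - 2)(s + 2).
Expand and collect terms: -3s^2 + 12s + 12 = 0.
By the quadratic formula, s = (-12 +/- sqrt(288)) / -6, so s ~= -0.8284 or s ~= 4.8284.
Neither value makes a denominator zero (s != 2, s != -2), so both are valid.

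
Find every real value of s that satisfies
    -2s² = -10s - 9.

s = -0.7787 or s = 5.7787

Rearrange to standard form: -2s² + 10s + 9 = 0.
Discriminant: (10)² − 4·(-2)·9 = 172.
Quadratic formula: s = (-10 ± √172) / (-4).
So s = 5/2 - √(43)/2 ≈ -0.7787 or s = 5/2 + √(43)/2 ≈ 5.7787.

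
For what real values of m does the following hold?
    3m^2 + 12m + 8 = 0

Discriminant: (12)^2 - 4*3*8 = 48.
Quadratic formula: m = (-12 +/- sqrt(48)) / 6.
So m = -2 + 2*sqrt(3)/3 ~= -0.8453 or m = -2 - 2*sqrt(3)/3 ~= -3.1547.

m = -3.1547 or m = -0.8453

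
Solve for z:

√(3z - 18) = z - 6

z = 6 or z = 9

Square both sides: 3z - 18 = (z - 6)².
Expand and rearrange: z² - 15z + 54 = 0.
Solving gives z = 9 or z = 6.
Check each candidate in the original equation:
  z = 9: √(9) = 3, while z - 6 = 3 — valid.
  z = 6: √(0) = 0, while z - 6 = 0 — valid.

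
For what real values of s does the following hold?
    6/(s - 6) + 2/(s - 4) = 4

Multiply both sides by (s - 6)(s - 4):
6(s - 4) + 2(s - 6) = 4(s - 6)(s - 4).
Expand and collect terms: 4s² - 48s + 132 = 0.
By the quadratic formula, s = (48 ± √192) / 8, so s ≈ 7.7321 or s ≈ 4.2679.
Neither value makes a denominator zero (s ≠ 6, s ≠ 4), so both are valid.

s = 4.2679 or s = 7.7321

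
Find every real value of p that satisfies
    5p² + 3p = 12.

Rearrange to standard form: 5p² + 3p - 12 = 0.
Discriminant: (3)² − 4·5·(-12) = 249.
Quadratic formula: p = (-3 ± √249) / 10.
So p = -3/10 + √(249)/10 ≈ 1.278 or p = -√(249)/10 - 3/10 ≈ -1.878.

p = -1.878 or p = 1.278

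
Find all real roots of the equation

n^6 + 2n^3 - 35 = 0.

Let u = n^3. The equation becomes u^2 + 2u - 35 = 0.
Factor: (u + 7)(u - 5) = 0, so u = -7 or u = 5.
n^3 = -7 gives n = -(7)^(1/3) ~= -1.9129.
n^3 = 5 gives n = (5)^(1/3) ~= 1.71.

n = -1.9129 or n = 1.71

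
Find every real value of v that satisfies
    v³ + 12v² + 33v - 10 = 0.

v = -7.2749 or v = -5 or v = 0.2749

Possible rational roots are divisors of -10. Testing v = -5 gives 0, so (v + 5) is a factor.
Divide: v³ + 12v² + 33v - 10 = (v + 5)(v² + 7v - 2).
Apply the quadratic formula to v² + 7v - 2 = 0: v = (-7 ± √57)/2, i.e. v ≈ 0.2749 or v ≈ -7.2749.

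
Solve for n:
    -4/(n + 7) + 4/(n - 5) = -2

n = -4.4641 or n = 2.4641

Multiply both sides by (n + 7)(n - 5):
-4(n - 5) + 4(n + 7) = -2(n + 7)(n - 5).
Expand and collect terms: -2n^2 - 4n + 22 = 0.
By the quadratic formula, n = (4 +/- sqrt(192)) / -4, so n ~= -4.4641 or n ~= 2.4641.
Neither value makes a denominator zero (n != -7, n != 5), so both are valid.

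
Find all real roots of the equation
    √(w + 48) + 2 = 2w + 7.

Isolate the radical: √(w + 48) = 2w + 5.
Square both sides: w + 48 = (2w + 5)².
Expand and rearrange: 4w² + 19w - 23 = 0.
Solving gives w = 1 or w = -5.75.
Check each candidate in the original equation:
  w = 1: √(49) = 7, while 2w + 5 = 7 — valid.
  w = -5.75: √(42.25) = 6.5, while 2w + 5 = -6.5 — extraneous.

w = 1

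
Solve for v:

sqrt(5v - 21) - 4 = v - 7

v = 5 or v = 6

Isolate the radical: sqrt(5v - 21) = v - 3.
Square both sides: 5v - 21 = (v - 3)^2.
Expand and rearrange: v^2 - 11v + 30 = 0.
Solving gives v = 6 or v = 5.
Check each candidate in the original equation:
  v = 6: sqrt(9) = 3, while v - 3 = 3 — valid.
  v = 5: sqrt(4) = 2, while v - 3 = 2 — valid.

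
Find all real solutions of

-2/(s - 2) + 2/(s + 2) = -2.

s = -2.8284 or s = 2.8284

Multiply both sides by (s - 2)(s + 2):
-2(s + 2) + 2(s - 2) = -2(s - 2)(s + 2).
Expand and collect terms: -2s² + 16 = 0.
By the quadratic formula, s = (0 ± √128) / -4, so s ≈ -2.8284 or s ≈ 2.8284.
Neither value makes a denominator zero (s ≠ 2, s ≠ -2), so both are valid.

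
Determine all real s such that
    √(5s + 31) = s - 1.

s = 10

Square both sides: 5s + 31 = (s - 1)².
Expand and rearrange: s² - 7s - 30 = 0.
Solving gives s = 10 or s = -3.
Check each candidate in the original equation:
  s = 10: √(81) = 9, while s - 1 = 9 — valid.
  s = -3: √(16) = 4, while s - 1 = -4 — extraneous.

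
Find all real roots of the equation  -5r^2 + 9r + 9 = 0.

Discriminant: (9)^2 - 4*(-5)*9 = 261.
Quadratic formula: r = (-9 +/- sqrt(261)) / (-10).
So r = 9/10 - 3*sqrt(29)/10 ~= -0.7155 or r = 9/10 + 3*sqrt(29)/10 ~= 2.5155.

r = -0.7155 or r = 2.5155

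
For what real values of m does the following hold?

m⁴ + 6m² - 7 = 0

m = -1 or m = 1

Let u = m². The equation becomes u² + 6u - 7 = 0.
Factor: (u + 7)(u - 1) = 0, so u = -7 or u = 1.
m² = -7 < 0 has no real solution.
m² = 1 gives m = ±1.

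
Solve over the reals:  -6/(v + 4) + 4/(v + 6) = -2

Multiply both sides by (v + 4)(v + 6):
-6(v + 6) + 4(v + 4) = -2(v + 4)(v + 6).
Expand and collect terms: -2v² - 18v - 28 = 0.
Factor or apply the quadratic formula: v = -7 or v = -2.
Neither value makes a denominator zero (v ≠ -4, v ≠ -6), so both are valid.

v = -7 or v = -2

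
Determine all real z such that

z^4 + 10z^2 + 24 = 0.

No real solutions.

Let u = z^2. The equation becomes u^2 + 10u + 24 = 0.
Factor: (u + 6)(u + 4) = 0, so u = -6 or u = -4.
z^2 = -6 < 0 has no real solution.
z^2 = -4 < 0 has no real solution.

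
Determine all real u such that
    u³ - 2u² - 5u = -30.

Rearrange: u³ - 2u² - 5u + 30 = 0.
Possible rational roots are divisors of 30. Testing u = -3 gives 0, so (u + 3) is a factor.
Divide: u³ - 2u² - 5u + 30 = (u + 3)(u² - 5u + 10).
The quadratic u² - 5u + 10 has discriminant -15 < 0, so no further real roots.

u = -3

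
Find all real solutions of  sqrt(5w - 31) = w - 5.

w = 7 or w = 8

Square both sides: 5w - 31 = (w - 5)^2.
Expand and rearrange: w^2 - 15w + 56 = 0.
Solving gives w = 8 or w = 7.
Check each candidate in the original equation:
  w = 8: sqrt(9) = 3, while w - 5 = 3 — valid.
  w = 7: sqrt(4) = 2, while w - 5 = 2 — valid.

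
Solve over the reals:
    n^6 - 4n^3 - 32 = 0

Let u = n^3. The equation becomes u^2 - 4u - 32 = 0.
Factor: (u - 8)(u + 4) = 0, so u = 8 or u = -4.
n^3 = 8 gives n = 2.
n^3 = -4 gives n = -(4)^(1/3) ~= -1.5874.

n = -1.5874 or n = 2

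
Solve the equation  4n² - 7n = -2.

n = 0.3596 or n = 1.3904

Rearrange to standard form: 4n² - 7n + 2 = 0.
Discriminant: (-7)² − 4·4·2 = 17.
Quadratic formula: n = (7 ± √17) / 8.
So n = √(17)/8 + 7/8 ≈ 1.3904 or n = 7/8 - √(17)/8 ≈ 0.3596.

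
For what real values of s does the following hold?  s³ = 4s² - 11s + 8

Rearrange: s³ - 4s² + 11s - 8 = 0.
Possible rational roots are divisors of -8. Testing s = 1 gives 0, so (s - 1) is a factor.
Divide: s³ - 4s² + 11s - 8 = (s - 1)(s² - 3s + 8).
The quadratic s² - 3s + 8 has discriminant -23 < 0, so no further real roots.

s = 1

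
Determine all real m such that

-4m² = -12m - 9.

m = -0.6213 or m = 3.6213

Rearrange to standard form: -4m² + 12m + 9 = 0.
Discriminant: (12)² − 4·(-4)·9 = 288.
Quadratic formula: m = (-12 ± √288) / (-8).
So m = 3/2 - 3·√(2)/2 ≈ -0.6213 or m = 3/2 + 3·√(2)/2 ≈ 3.6213.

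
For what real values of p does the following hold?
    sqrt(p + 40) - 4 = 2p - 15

p = 9

Isolate the radical: sqrt(p + 40) = 2p - 11.
Square both sides: p + 40 = (2p - 11)^2.
Expand and rearrange: 4p^2 - 45p + 81 = 0.
Solving gives p = 9 or p = 2.25.
Check each candidate in the original equation:
  p = 9: sqrt(49) = 7, while 2p - 11 = 7 — valid.
  p = 2.25: sqrt(42.25) = 6.5, while 2p - 11 = -6.5 — extraneous.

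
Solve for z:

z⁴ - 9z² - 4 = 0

Let u = z². The equation becomes u² - 9u - 4 = 0.
By the quadratic formula, u = 9/2 + √(97)/2 or u = 9/2 - √(97)/2.
z² = 9/2 + √(97)/2 gives z = ±√(9/2 + √(97)/2) ≈ ±3.0699.
z² = 9/2 - √(97)/2 < 0 has no real solution.

z = -3.0699 or z = 3.0699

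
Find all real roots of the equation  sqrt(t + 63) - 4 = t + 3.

t = 1

Isolate the radical: sqrt(t + 63) = t + 7.
Square both sides: t + 63 = (t + 7)^2.
Expand and rearrange: t^2 + 13t - 14 = 0.
Solving gives t = 1 or t = -14.
Check each candidate in the original equation:
  t = 1: sqrt(64) = 8, while t + 7 = 8 — valid.
  t = -14: sqrt(49) = 7, while t + 7 = -7 — extraneous.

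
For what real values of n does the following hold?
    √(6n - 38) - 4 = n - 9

n = 7 or n = 9

Isolate the radical: √(6n - 38) = n - 5.
Square both sides: 6n - 38 = (n - 5)².
Expand and rearrange: n² - 16n + 63 = 0.
Solving gives n = 9 or n = 7.
Check each candidate in the original equation:
  n = 9: √(16) = 4, while n - 5 = 4 — valid.
  n = 7: √(4) = 2, while n - 5 = 2 — valid.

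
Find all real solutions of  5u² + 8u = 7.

u = -2.2283 or u = 0.6283

Rearrange to standard form: 5u² + 8u - 7 = 0.
Discriminant: (8)² − 4·5·(-7) = 204.
Quadratic formula: u = (-8 ± √204) / 10.
So u = -4/5 + √(51)/5 ≈ 0.6283 or u = -√(51)/5 - 4/5 ≈ -2.2283.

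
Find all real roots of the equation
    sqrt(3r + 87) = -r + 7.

r = -2

Square both sides: 3r + 87 = (-r + 7)^2.
Expand and rearrange: r^2 - 17r - 38 = 0.
Solving gives r = 19 or r = -2.
Check each candidate in the original equation:
  r = 19: sqrt(144) = 12, while -r + 7 = -12 — extraneous.
  r = -2: sqrt(81) = 9, while -r + 7 = 9 — valid.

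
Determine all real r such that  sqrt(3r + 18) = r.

r = 6

Square both sides: 3r + 18 = (r)^2.
Expand and rearrange: r^2 - 3r - 18 = 0.
Solving gives r = 6 or r = -3.
Check each candidate in the original equation:
  r = 6: sqrt(36) = 6, while r = 6 — valid.
  r = -3: sqrt(9) = 3, while r = -3 — extraneous.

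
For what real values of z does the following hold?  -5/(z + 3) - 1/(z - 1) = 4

z = -4.3117 or z = 0.8117

Multiply both sides by (z + 3)(z - 1):
-5(z - 1) - (z + 3) = 4(z + 3)(z - 1).
Expand and collect terms: 4z^2 + 14z - 14 = 0.
By the quadratic formula, z = (-14 +/- sqrt(420)) / 8, so z ~= 0.8117 or z ~= -4.3117.
Neither value makes a denominator zero (z != -3, z != 1), so both are valid.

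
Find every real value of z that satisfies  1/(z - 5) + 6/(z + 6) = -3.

Multiply both sides by (z - 5)(z + 6):
(z + 6) + 6(z - 5) = -3(z - 5)(z + 6).
Expand and collect terms: -3z^2 - 10z + 114 = 0.
By the quadratic formula, z = (10 +/- sqrt(1468)) / -6, so z ~= -8.0524 or z ~= 4.7191.
Neither value makes a denominator zero (z != 5, z != -6), so both are valid.

z = -8.0524 or z = 4.7191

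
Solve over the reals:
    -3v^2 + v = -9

Rearrange to standard form: -3v^2 + v + 9 = 0.
Discriminant: (1)^2 - 4*(-3)*9 = 109.
Quadratic formula: v = (-1 +/- sqrt(109)) / (-6).
So v = 1/6 - sqrt(109)/6 ~= -1.5734 or v = 1/6 + sqrt(109)/6 ~= 1.9067.

v = -1.5734 or v = 1.9067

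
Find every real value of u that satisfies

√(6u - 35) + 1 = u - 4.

Isolate the radical: √(6u - 35) = u - 5.
Square both sides: 6u - 35 = (u - 5)².
Expand and rearrange: u² - 16u + 60 = 0.
Solving gives u = 10 or u = 6.
Check each candidate in the original equation:
  u = 10: √(25) = 5, while u - 5 = 5 — valid.
  u = 6: √(1) = 1, while u - 5 = 1 — valid.

u = 6 or u = 10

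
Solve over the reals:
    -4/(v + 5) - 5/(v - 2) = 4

v = -6.1804 or v = 0.9304

Multiply both sides by (v + 5)(v - 2):
-4(v - 2) - 5(v + 5) = 4(v + 5)(v - 2).
Expand and collect terms: 4v² + 21v - 23 = 0.
By the quadratic formula, v = (-21 ± √809) / 8, so v ≈ 0.9304 or v ≈ -6.1804.
Neither value makes a denominator zero (v ≠ -5, v ≠ 2), so both are valid.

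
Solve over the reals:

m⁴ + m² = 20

m = -2 or m = 2

Let u = m². The equation becomes u² + u - 20 = 0.
Factor: (u + 5)(u - 4) = 0, so u = -5 or u = 4.
m² = -5 < 0 has no real solution.
m² = 4 gives m = ±2.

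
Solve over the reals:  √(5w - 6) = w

w = 2 or w = 3

Square both sides: 5w - 6 = (w)².
Expand and rearrange: w² - 5w + 6 = 0.
Solving gives w = 3 or w = 2.
Check each candidate in the original equation:
  w = 3: √(9) = 3, while w = 3 — valid.
  w = 2: √(4) = 2, while w = 2 — valid.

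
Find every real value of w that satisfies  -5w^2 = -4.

Rearrange to standard form: -5w^2 + 4 = 0.
Discriminant: (0)^2 - 4*(-5)*4 = 80.
Quadratic formula: w = (0 +/- sqrt(80)) / (-10).
So w = -2*sqrt(5)/5 ~= -0.8944 or w = 2*sqrt(5)/5 ~= 0.8944.

w = -0.8944 or w = 0.8944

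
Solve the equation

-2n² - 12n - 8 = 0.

n = -5.2361 or n = -0.7639

Discriminant: (-12)² − 4·(-2)·(-8) = 80.
Quadratic formula: n = (12 ± √80) / (-4).
So n = -3 - √(5) ≈ -5.2361 or n = -3 + √(5) ≈ -0.7639.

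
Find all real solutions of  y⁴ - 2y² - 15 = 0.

y = -2.2361 or y = 2.2361

Let u = y². The equation becomes u² - 2u - 15 = 0.
Factor: (u - 5)(u + 3) = 0, so u = 5 or u = -3.
y² = 5 gives y = ±√(5) ≈ ±2.2361.
y² = -3 < 0 has no real solution.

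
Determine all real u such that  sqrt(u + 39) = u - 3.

u = 10

Square both sides: u + 39 = (u - 3)^2.
Expand and rearrange: u^2 - 7u - 30 = 0.
Solving gives u = 10 or u = -3.
Check each candidate in the original equation:
  u = 10: sqrt(49) = 7, while u - 3 = 7 — valid.
  u = -3: sqrt(36) = 6, while u - 3 = -6 — extraneous.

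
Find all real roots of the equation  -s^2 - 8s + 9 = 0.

s = -9 or s = 1

Factor: -1(s + 9)(s - 1) = 0.
So s = -9 or s = 1.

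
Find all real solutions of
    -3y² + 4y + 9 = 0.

Discriminant: (4)² − 4·(-3)·9 = 124.
Quadratic formula: y = (-4 ± √124) / (-6).
So y = 2/3 - √(31)/3 ≈ -1.1893 or y = 2/3 + √(31)/3 ≈ 2.5226.

y = -1.1893 or y = 2.5226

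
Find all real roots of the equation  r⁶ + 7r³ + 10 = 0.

r = -1.71 or r = -1.2599

Let u = r³. The equation becomes u² + 7u + 10 = 0.
Factor: (u + 2)(u + 5) = 0, so u = -2 or u = -5.
r³ = -2 gives r = -∛(2) ≈ -1.2599.
r³ = -5 gives r = -∛(5) ≈ -1.71.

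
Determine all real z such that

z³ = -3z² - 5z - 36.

Rearrange: z³ + 3z² + 5z + 36 = 0.
Possible rational roots are divisors of 36. Testing z = -4 gives 0, so (z + 4) is a factor.
Divide: z³ + 3z² + 5z + 36 = (z + 4)(z² - z + 9).
The quadratic z² - z + 9 has discriminant -35 < 0, so no further real roots.

z = -4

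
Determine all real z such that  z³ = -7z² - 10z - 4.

z = -5.2361 or z = -1 or z = -0.7639

Rearrange: z³ + 7z² + 10z + 4 = 0.
Possible rational roots are divisors of 4. Testing z = -1 gives 0, so (z + 1) is a factor.
Divide: z³ + 7z² + 10z + 4 = (z + 1)(z² + 6z + 4).
Apply the quadratic formula to z² + 6z + 4 = 0: z = (-6 ± √20)/2, i.e. z ≈ -0.7639 or z ≈ -5.2361.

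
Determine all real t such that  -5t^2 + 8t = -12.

t = -0.9436 or t = 2.5436

Rearrange to standard form: -5t^2 + 8t + 12 = 0.
Discriminant: (8)^2 - 4*(-5)*12 = 304.
Quadratic formula: t = (-8 +/- sqrt(304)) / (-10).
So t = 4/5 - 2*sqrt(19)/5 ~= -0.9436 or t = 4/5 + 2*sqrt(19)/5 ~= 2.5436.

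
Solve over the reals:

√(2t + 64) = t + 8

t = 0

Square both sides: 2t + 64 = (t + 8)².
Expand and rearrange: t² + 14t = 0.
Solving gives t = 0 or t = -14.
Check each candidate in the original equation:
  t = 0: √(64) = 8, while t + 8 = 8 — valid.
  t = -14: √(36) = 6, while t + 8 = -6 — extraneous.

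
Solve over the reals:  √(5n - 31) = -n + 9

n = 7

Square both sides: 5n - 31 = (-n + 9)².
Expand and rearrange: n² - 23n + 112 = 0.
Solving gives n = 16 or n = 7.
Check each candidate in the original equation:
  n = 16: √(49) = 7, while -n + 9 = -7 — extraneous.
  n = 7: √(4) = 2, while -n + 9 = 2 — valid.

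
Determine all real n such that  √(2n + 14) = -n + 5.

n = 1

Square both sides: 2n + 14 = (-n + 5)².
Expand and rearrange: n² - 12n + 11 = 0.
Solving gives n = 11 or n = 1.
Check each candidate in the original equation:
  n = 11: √(36) = 6, while -n + 5 = -6 — extraneous.
  n = 1: √(16) = 4, while -n + 5 = 4 — valid.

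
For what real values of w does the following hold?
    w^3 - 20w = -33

w = -5.1401 or w = 2.1401 or w = 3

Rearrange: w^3 - 20w + 33 = 0.
Possible rational roots are divisors of 33. Testing w = 3 gives 0, so (w - 3) is a factor.
Divide: w^3 - 20w + 33 = (w - 3)(w^2 + 3w - 11).
Apply the quadratic formula to w^2 + 3w - 11 = 0: w = (-3 +/- sqrt(53))/2, i.e. w ~= 2.1401 or w ~= -5.1401.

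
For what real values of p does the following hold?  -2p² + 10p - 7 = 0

Discriminant: (10)² − 4·(-2)·(-7) = 44.
Quadratic formula: p = (-10 ± √44) / (-4).
So p = 5/2 - √(11)/2 ≈ 0.8417 or p = √(11)/2 + 5/2 ≈ 4.1583.

p = 0.8417 or p = 4.1583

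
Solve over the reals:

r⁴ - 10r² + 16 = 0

Let u = r². The equation becomes u² - 10u + 16 = 0.
Factor: (u - 8)(u - 2) = 0, so u = 8 or u = 2.
r² = 8 gives r = ±2·√(2) ≈ ±2.8284.
r² = 2 gives r = ±√(2) ≈ ±1.4142.

r = -2.8284 or r = -1.4142 or r = 1.4142 or r = 2.8284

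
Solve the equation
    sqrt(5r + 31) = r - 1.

Square both sides: 5r + 31 = (r - 1)^2.
Expand and rearrange: r^2 - 7r - 30 = 0.
Solving gives r = 10 or r = -3.
Check each candidate in the original equation:
  r = 10: sqrt(81) = 9, while r - 1 = 9 — valid.
  r = -3: sqrt(16) = 4, while r - 1 = -4 — extraneous.

r = 10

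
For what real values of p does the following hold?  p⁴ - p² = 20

Let u = p². The equation becomes u² - u - 20 = 0.
Factor: (u + 4)(u - 5) = 0, so u = -4 or u = 5.
p² = -4 < 0 has no real solution.
p² = 5 gives p = ±√(5) ≈ ±2.2361.

p = -2.2361 or p = 2.2361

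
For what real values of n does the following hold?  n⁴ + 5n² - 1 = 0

Let u = n². The equation becomes u² + 5u - 1 = 0.
By the quadratic formula, u = -5/2 + √(29)/2 or u = -√(29)/2 - 5/2.
n² = -5/2 + √(29)/2 gives n = ±√(-5/2 + √(29)/2) ≈ ±0.4388.
n² = -√(29)/2 - 5/2 < 0 has no real solution.

n = -0.4388 or n = 0.4388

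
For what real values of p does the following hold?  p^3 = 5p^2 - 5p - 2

Rearrange: p^3 - 5p^2 + 5p + 2 = 0.
Possible rational roots are divisors of 2. Testing p = 2 gives 0, so (p - 2) is a factor.
Divide: p^3 - 5p^2 + 5p + 2 = (p - 2)(p^2 - 3p - 1).
Apply the quadratic formula to p^2 - 3p - 1 = 0: p = (3 +/- sqrt(13))/2, i.e. p ~= 3.3028 or p ~= -0.3028.

p = -0.3028 or p = 2 or p = 3.3028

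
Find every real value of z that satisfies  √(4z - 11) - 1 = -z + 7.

Isolate the radical: √(4z - 11) = -z + 8.
Square both sides: 4z - 11 = (-z + 8)².
Expand and rearrange: z² - 20z + 75 = 0.
Solving gives z = 15 or z = 5.
Check each candidate in the original equation:
  z = 15: √(49) = 7, while -z + 8 = -7 — extraneous.
  z = 5: √(9) = 3, while -z + 8 = 3 — valid.

z = 5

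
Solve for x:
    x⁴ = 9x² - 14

Let u = x². The equation becomes u² - 9u + 14 = 0.
Factor: (u - 7)(u - 2) = 0, so u = 7 or u = 2.
x² = 7 gives x = ±√(7) ≈ ±2.6458.
x² = 2 gives x = ±√(2) ≈ ±1.4142.

x = -2.6458 or x = -1.4142 or x = 1.4142 or x = 2.6458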